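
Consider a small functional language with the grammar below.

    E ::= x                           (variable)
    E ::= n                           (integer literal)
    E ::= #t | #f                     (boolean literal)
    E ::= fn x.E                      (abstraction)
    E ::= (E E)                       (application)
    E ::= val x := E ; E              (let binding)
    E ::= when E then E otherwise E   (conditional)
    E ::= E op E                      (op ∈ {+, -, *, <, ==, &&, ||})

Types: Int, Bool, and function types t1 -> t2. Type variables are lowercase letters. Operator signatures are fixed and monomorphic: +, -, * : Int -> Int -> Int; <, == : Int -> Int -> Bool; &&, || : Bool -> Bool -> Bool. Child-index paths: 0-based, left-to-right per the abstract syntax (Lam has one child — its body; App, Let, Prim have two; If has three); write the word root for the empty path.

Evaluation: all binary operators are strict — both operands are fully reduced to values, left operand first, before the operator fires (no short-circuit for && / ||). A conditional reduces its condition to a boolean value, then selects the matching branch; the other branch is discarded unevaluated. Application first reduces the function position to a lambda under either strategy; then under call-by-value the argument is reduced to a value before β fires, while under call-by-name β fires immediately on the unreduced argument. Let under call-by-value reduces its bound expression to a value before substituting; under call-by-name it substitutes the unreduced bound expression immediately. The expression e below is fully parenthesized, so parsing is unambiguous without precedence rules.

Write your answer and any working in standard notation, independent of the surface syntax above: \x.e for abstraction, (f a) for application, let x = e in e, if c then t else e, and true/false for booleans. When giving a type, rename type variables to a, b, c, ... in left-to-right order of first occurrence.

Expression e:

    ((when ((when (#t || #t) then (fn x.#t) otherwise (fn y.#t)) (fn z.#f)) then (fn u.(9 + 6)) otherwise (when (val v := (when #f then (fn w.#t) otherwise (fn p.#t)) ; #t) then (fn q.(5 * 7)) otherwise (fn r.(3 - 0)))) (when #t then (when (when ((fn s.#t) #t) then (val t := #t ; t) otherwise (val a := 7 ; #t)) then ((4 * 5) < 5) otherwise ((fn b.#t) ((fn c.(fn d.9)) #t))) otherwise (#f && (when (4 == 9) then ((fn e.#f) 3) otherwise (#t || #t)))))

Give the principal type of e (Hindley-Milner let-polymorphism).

Derivation:
  unify Bool ~ Bool
  unify Bool ~ Bool
  unify Bool ~ Bool
\x._ : a -> Bool
\y._ : b -> Bool
  unify a -> Bool ~ b -> Bool
  unify a ~ b
  unify Bool ~ Bool
\z._ : c -> Bool
  unify b -> Bool ~ (c -> Bool) -> d
  unify b ~ c -> Bool
  unify Bool ~ d
_ _ : Bool
  unify Bool ~ Bool
  unify Int ~ Int
  unify Int ~ Int
\u._ : e -> Int
  unify Bool ~ Bool
\w._ : f -> Bool
\p._ : g -> Bool
  unify f -> Bool ~ g -> Bool
  unify f ~ g
  unify Bool ~ Bool
let v : forall. g -> Bool
  unify Bool ~ Bool
  unify Int ~ Int
  unify Int ~ Int
\q._ : h -> Int
  unify Int ~ Int
  unify Int ~ Int
\r._ : i -> Int
  unify h -> Int ~ i -> Int
  unify h ~ i
  unify Int ~ Int
  unify e -> Int ~ i -> Int
  unify e ~ i
  unify Int ~ Int
  unify Bool ~ Bool
\s._ : j -> Bool
  unify j -> Bool ~ Bool -> k
  unify j ~ Bool
  unify Bool ~ k
_ _ : Bool
  unify Bool ~ Bool
let t : Bool
t : Bool
let a : Int
  unify Bool ~ Bool
  unify Bool ~ Bool
  unify Int ~ Int
  unify Int ~ Int
  unify Int ~ Int
  unify Int ~ Int
\b._ : l -> Bool
\d._ : n -> Int
\c._ : m -> n -> Int
  unify m -> n -> Int ~ Bool -> o
  unify m ~ Bool
  unify n -> Int ~ o
_ _ : n -> Int
  unify l -> Bool ~ (n -> Int) -> p
  unify l ~ n -> Int
  unify Bool ~ p
_ _ : Bool
  unify Bool ~ Bool
  unify Bool ~ Bool
  unify Int ~ Int
  unify Int ~ Int
  unify Bool ~ Bool
\e._ : q -> Bool
  unify q -> Bool ~ Int -> r
  unify q ~ Int
  unify Bool ~ r
_ _ : Bool
  unify Bool ~ Bool
  unify Bool ~ Bool
  unify Bool ~ Bool
  unify Bool ~ Bool
  unify Bool ~ Bool
  unify i -> Int ~ Bool -> s
  unify i ~ Bool
  unify Int ~ s
_ _ : Int

Answer: Int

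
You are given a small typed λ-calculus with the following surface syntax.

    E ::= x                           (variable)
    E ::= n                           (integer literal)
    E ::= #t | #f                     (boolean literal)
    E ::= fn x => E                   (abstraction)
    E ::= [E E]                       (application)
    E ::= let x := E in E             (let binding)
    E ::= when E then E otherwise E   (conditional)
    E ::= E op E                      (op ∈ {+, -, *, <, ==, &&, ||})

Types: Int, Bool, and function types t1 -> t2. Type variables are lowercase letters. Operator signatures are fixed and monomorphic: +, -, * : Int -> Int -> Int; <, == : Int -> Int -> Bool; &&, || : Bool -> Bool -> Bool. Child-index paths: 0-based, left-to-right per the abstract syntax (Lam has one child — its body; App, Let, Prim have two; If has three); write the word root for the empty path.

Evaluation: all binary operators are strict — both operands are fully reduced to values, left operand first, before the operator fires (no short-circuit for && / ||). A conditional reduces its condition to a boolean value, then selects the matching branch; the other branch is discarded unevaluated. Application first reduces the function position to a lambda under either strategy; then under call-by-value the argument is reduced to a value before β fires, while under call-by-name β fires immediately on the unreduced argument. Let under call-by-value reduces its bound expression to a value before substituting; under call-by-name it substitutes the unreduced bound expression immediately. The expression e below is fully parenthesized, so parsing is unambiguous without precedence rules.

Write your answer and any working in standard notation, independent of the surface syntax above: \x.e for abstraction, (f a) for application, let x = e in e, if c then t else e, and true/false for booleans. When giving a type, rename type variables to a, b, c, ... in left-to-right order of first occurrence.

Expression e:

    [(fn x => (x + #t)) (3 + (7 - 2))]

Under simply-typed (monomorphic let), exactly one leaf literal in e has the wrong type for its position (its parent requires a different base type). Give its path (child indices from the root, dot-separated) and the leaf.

Answer: 0.0.1 : true

Working:
x : a
  unify a ~ Int
  unify Bool ~ Int
  FAIL: mismatch Bool ~ Int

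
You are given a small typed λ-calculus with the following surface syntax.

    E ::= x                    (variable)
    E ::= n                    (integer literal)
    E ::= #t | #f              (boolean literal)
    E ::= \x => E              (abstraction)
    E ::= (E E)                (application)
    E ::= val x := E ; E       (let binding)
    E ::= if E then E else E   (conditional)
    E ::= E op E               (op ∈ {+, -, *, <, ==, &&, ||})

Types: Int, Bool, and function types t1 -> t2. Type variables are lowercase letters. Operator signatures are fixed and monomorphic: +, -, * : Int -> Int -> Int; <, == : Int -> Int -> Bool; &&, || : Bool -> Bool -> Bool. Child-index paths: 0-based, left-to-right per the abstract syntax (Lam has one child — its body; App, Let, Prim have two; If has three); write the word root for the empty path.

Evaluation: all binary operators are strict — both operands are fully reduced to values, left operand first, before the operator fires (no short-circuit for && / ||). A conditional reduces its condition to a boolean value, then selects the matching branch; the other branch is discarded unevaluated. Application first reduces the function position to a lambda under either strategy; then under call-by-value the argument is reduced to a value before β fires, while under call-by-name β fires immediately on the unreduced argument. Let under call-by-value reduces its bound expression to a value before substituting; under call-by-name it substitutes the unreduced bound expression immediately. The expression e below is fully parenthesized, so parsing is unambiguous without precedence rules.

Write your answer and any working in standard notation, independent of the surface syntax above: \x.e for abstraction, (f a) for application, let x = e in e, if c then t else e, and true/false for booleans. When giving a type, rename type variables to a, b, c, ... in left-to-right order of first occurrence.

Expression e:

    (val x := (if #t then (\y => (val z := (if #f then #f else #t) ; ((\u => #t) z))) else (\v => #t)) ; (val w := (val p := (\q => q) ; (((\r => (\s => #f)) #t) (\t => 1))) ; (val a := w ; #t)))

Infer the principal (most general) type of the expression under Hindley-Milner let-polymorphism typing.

Answer: Bool

Working:
  unify Bool ~ Bool
  unify Bool ~ Bool
  unify Bool ~ Bool
let z : Bool
\u._ : b -> Bool
z : Bool
  unify b -> Bool ~ Bool -> c
  unify b ~ Bool
  unify Bool ~ c
_ _ : Bool
\y._ : a -> Bool
\v._ : d -> Bool
  unify a -> Bool ~ d -> Bool
  unify a ~ d
  unify Bool ~ Bool
let x : forall. d -> Bool
q : e
\q._ : e -> e
let p : forall. e -> e
\s._ : g -> Bool
\r._ : f -> g -> Bool
  unify f -> g -> Bool ~ Bool -> h
  unify f ~ Bool
  unify g -> Bool ~ h
_ _ : g -> Bool
\t._ : i -> Int
  unify g -> Bool ~ (i -> Int) -> j
  unify g ~ i -> Int
  unify Bool ~ j
_ _ : Bool
let w : Bool
w : Bool
let a : Bool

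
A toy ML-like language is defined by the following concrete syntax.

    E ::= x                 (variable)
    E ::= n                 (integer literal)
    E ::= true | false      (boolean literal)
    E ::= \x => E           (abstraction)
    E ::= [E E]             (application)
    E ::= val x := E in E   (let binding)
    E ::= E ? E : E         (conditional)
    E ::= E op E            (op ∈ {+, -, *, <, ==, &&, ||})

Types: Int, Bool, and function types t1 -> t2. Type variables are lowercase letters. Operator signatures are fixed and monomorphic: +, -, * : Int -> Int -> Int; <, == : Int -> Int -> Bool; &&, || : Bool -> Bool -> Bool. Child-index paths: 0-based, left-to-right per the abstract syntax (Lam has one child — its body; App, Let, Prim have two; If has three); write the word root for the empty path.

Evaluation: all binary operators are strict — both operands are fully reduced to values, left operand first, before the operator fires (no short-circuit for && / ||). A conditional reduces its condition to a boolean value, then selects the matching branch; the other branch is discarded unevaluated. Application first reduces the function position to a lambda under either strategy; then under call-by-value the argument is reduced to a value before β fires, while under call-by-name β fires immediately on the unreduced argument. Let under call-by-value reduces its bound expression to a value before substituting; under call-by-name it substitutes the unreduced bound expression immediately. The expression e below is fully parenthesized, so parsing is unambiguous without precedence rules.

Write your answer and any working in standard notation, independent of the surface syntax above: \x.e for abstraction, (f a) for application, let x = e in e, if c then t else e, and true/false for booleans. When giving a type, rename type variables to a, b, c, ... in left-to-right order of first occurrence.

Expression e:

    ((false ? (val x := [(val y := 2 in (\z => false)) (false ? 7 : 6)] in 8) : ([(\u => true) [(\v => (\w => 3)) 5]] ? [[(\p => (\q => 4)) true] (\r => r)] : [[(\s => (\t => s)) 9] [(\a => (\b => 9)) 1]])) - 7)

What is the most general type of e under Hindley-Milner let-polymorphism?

Derivation:
  unify Bool ~ Bool
let y : Int
\z._ : a -> Bool
  unify Bool ~ Bool
  unify Int ~ Int
  unify a -> Bool ~ Int -> b
  unify a ~ Int
  unify Bool ~ b
_ _ : Bool
let x : Bool
\u._ : c -> Bool
\w._ : e -> Int
\v._ : d -> e -> Int
  unify d -> e -> Int ~ Int -> f
  unify d ~ Int
  unify e -> Int ~ f
_ _ : e -> Int
  unify c -> Bool ~ (e -> Int) -> g
  unify c ~ e -> Int
  unify Bool ~ g
_ _ : Bool
  unify Bool ~ Bool
\q._ : i -> Int
\p._ : h -> i -> Int
  unify h -> i -> Int ~ Bool -> j
  unify h ~ Bool
  unify i -> Int ~ j
_ _ : i -> Int
r : k
\r._ : k -> k
  unify i -> Int ~ (k -> k) -> l
  unify i ~ k -> k
  unify Int ~ l
_ _ : Int
s : m
\t._ : n -> m
\s._ : m -> n -> m
  unify m -> n -> m ~ Int -> o
  unify m ~ Int
  unify n -> Int ~ o
_ _ : n -> Int
\b._ : q -> Int
\a._ : p -> q -> Int
  unify p -> q -> Int ~ Int -> r
  unify p ~ Int
  unify q -> Int ~ r
_ _ : q -> Int
  unify n -> Int ~ (q -> Int) -> s
  unify n ~ q -> Int
  unify Int ~ s
_ _ : Int
  unify Int ~ Int
  unify Int ~ Int
  unify Int ~ Int
  unify Int ~ Int

Answer: Int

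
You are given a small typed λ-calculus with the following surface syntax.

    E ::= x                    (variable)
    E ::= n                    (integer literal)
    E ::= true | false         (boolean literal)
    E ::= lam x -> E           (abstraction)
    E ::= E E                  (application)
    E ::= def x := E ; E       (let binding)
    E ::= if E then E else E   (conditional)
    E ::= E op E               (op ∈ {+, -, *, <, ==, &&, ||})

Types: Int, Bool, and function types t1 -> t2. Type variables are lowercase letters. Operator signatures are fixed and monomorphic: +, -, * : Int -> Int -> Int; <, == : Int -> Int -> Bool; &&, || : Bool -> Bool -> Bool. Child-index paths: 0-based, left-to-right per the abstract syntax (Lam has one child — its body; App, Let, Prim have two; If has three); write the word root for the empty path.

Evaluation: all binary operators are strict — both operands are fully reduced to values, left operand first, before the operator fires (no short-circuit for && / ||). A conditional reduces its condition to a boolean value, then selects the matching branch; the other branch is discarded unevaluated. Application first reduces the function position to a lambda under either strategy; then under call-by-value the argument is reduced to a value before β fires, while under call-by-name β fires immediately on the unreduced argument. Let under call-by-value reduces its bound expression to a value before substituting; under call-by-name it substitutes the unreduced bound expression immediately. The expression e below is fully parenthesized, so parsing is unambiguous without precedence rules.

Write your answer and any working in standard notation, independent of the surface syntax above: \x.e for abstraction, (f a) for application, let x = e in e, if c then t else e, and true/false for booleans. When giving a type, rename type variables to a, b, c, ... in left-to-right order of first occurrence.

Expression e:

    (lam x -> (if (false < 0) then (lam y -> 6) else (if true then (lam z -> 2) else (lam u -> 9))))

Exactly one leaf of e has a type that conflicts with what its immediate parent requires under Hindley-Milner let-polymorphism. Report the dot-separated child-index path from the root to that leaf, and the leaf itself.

Trace:
  unify Bool ~ Int
  FAIL: mismatch Bool ~ Int

Answer: 0.0.0 : false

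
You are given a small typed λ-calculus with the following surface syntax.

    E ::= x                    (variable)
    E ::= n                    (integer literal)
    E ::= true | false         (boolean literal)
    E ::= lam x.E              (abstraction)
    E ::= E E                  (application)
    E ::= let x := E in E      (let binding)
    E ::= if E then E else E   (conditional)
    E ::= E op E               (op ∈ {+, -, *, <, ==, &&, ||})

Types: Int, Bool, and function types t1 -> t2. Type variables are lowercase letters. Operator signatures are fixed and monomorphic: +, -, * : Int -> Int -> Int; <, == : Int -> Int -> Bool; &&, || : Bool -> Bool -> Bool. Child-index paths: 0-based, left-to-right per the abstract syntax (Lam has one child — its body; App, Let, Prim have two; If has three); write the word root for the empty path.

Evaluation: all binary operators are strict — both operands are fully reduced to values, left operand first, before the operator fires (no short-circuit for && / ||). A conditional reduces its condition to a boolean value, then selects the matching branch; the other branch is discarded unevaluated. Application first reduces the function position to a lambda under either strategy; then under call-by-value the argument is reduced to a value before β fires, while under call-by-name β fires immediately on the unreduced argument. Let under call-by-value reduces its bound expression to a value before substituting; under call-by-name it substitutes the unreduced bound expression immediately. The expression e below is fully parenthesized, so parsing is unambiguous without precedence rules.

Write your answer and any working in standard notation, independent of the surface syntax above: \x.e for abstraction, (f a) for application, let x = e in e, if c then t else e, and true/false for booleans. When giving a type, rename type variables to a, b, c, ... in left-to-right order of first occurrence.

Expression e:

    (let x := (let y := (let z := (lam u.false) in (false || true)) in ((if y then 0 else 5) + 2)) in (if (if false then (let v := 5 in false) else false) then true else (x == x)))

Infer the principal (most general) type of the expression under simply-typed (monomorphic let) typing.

Answer: Bool

Derivation:
\u._ : a -> Bool
let z : a -> Bool
  unify Bool ~ Bool
  unify Bool ~ Bool
let y : Bool
y : Bool
  unify Bool ~ Bool
  unify Int ~ Int
  unify Int ~ Int
  unify Int ~ Int
let x : Int
  unify Bool ~ Bool
let v : Int
  unify Bool ~ Bool
  unify Bool ~ Bool
x : Int
  unify Int ~ Int
x : Int
  unify Int ~ Int
  unify Bool ~ Bool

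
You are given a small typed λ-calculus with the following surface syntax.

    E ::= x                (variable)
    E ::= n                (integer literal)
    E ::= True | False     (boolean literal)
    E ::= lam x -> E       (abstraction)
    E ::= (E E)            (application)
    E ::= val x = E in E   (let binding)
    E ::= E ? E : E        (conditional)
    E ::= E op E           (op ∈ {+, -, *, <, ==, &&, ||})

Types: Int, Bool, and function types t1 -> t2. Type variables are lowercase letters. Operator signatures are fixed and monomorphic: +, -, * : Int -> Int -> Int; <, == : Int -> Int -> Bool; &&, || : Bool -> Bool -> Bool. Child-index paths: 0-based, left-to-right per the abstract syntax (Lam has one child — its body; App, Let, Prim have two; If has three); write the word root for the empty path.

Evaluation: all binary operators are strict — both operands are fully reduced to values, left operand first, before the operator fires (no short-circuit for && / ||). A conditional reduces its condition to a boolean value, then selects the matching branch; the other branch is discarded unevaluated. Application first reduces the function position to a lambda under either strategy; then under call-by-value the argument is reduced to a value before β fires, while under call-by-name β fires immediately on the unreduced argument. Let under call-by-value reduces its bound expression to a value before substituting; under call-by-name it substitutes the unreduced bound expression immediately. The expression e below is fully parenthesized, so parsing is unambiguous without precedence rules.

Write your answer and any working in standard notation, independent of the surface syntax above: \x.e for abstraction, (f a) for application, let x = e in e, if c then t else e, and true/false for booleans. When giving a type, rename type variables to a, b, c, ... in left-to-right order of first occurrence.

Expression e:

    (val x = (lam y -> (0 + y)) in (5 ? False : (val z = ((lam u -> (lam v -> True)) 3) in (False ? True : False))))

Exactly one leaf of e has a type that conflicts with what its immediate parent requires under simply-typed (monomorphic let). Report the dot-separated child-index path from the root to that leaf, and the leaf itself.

Working:
  unify Int ~ Int
y : a
  unify a ~ Int
\y._ : Int -> Int
let x : Int -> Int
  unify Int ~ Bool
  FAIL: mismatch Int ~ Bool

Answer: 1.0 : 5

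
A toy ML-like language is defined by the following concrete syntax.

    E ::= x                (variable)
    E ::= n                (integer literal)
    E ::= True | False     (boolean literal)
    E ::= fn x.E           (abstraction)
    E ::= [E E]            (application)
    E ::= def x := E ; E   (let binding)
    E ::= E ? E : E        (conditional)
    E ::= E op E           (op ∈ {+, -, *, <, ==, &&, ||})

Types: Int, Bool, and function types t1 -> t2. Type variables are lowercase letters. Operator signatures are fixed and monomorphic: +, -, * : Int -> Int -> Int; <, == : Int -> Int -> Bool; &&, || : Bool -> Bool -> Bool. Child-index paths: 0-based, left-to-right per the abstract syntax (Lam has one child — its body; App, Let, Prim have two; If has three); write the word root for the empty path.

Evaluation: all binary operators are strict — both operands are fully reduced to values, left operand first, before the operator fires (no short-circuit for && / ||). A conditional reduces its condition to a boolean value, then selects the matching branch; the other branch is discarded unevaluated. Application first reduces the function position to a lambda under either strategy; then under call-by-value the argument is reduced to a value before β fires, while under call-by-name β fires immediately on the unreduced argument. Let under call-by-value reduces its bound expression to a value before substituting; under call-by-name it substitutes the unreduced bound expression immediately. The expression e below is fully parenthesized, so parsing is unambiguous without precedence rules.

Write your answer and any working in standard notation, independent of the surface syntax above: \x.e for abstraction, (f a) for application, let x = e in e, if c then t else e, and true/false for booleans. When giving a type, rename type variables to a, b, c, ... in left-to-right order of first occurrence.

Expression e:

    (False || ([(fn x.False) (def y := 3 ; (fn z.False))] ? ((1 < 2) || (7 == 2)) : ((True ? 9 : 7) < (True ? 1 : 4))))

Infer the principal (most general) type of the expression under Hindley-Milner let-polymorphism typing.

Answer: Bool

Trace:
  unify Bool ~ Bool
\x._ : a -> Bool
let y : Int
\z._ : b -> Bool
  unify a -> Bool ~ (b -> Bool) -> c
  unify a ~ b -> Bool
  unify Bool ~ c
_ _ : Bool
  unify Bool ~ Bool
  unify Int ~ Int
  unify Int ~ Int
  unify Bool ~ Bool
  unify Int ~ Int
  unify Int ~ Int
  unify Bool ~ Bool
  unify Bool ~ Bool
  unify Int ~ Int
  unify Int ~ Int
  unify Bool ~ Bool
  unify Int ~ Int
  unify Int ~ Int
  unify Bool ~ Bool
  unify Bool ~ Bool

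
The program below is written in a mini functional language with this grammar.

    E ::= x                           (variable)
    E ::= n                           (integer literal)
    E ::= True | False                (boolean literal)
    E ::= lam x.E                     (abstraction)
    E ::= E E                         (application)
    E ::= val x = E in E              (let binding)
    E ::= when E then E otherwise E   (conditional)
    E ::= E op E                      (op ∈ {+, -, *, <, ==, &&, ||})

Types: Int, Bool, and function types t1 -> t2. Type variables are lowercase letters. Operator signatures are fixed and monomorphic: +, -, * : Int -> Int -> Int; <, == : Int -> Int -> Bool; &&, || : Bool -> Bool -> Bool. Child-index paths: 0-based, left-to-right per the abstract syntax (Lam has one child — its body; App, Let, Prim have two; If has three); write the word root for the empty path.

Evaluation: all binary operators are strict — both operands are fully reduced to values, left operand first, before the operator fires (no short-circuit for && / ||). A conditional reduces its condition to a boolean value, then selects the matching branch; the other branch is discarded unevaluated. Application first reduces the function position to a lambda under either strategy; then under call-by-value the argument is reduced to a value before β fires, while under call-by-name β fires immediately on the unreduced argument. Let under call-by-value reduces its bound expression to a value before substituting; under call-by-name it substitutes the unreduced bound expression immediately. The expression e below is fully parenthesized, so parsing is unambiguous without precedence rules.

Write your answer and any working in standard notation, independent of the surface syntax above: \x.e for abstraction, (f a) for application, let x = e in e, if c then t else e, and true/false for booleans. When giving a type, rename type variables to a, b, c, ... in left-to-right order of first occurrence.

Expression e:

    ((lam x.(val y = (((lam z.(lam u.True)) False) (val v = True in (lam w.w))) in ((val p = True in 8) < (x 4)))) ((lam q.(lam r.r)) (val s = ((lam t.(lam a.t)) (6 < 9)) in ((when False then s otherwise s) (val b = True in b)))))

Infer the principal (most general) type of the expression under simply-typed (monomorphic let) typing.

Answer: Bool

Working:
\u._ : c -> Bool
\z._ : b -> c -> Bool
  unify b -> c -> Bool ~ Bool -> d
  unify b ~ Bool
  unify c -> Bool ~ d
_ _ : c -> Bool
let v : Bool
w : e
\w._ : e -> e
  unify c -> Bool ~ (e -> e) -> f
  unify c ~ e -> e
  unify Bool ~ f
_ _ : Bool
let y : Bool
let p : Bool
  unify Int ~ Int
x : a
  unify a ~ Int -> g
_ _ : g
  unify g ~ Int
\x._ : (Int -> Int) -> Bool
r : i
\r._ : i -> i
\q._ : h -> i -> i
t : j
\a._ : k -> j
\t._ : j -> k -> j
  unify Int ~ Int
  unify Int ~ Int
  unify j -> k -> j ~ Bool -> l
  unify j ~ Bool
  unify k -> Bool ~ l
_ _ : k -> Bool
let s : k -> Bool
  unify Bool ~ Bool
s : k -> Bool
s : k -> Bool
  unify k -> Bool ~ k -> Bool
  unify k ~ k
  unify Bool ~ Bool
let b : Bool
b : Bool
  unify k -> Bool ~ Bool -> m
  unify k ~ Bool
  unify Bool ~ m
_ _ : Bool
  unify h -> i -> i ~ Bool -> n
  unify h ~ Bool
  unify i -> i ~ n
_ _ : i -> i
  unify (Int -> Int) -> Bool ~ (i -> i) -> o
  unify Int -> Int ~ i -> i
  unify Int ~ i
  unify Int ~ Int
  unify Bool ~ o
_ _ : Bool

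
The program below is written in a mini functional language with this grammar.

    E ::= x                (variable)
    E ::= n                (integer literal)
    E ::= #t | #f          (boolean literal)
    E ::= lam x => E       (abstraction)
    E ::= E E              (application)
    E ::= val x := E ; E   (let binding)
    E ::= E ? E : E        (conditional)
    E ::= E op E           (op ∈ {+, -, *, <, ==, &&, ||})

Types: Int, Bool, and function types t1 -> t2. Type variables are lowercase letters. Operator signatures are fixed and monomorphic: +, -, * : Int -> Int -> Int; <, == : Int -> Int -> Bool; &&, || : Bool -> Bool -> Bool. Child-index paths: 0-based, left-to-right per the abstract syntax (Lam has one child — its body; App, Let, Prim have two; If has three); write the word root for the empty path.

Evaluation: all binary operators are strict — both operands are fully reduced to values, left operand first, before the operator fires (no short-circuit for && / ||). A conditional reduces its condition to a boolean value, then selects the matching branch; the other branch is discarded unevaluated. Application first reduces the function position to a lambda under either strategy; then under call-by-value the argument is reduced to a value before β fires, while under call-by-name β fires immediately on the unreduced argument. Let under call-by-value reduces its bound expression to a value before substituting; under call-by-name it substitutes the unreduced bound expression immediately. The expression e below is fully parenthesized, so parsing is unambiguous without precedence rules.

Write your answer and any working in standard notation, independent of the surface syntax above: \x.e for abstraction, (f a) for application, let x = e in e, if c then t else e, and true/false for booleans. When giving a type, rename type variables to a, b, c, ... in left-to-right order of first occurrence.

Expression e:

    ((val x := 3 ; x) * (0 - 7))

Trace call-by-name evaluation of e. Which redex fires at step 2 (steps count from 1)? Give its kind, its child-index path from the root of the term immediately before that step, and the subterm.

Derivation:
step 0: ((let x = 3 in x) * (0 - 7))
step 1: [let@0] (3 * (0 - 7))
step 2: [delta@1] (3 * -7)

Answer: delta at 1 : (0 - 7)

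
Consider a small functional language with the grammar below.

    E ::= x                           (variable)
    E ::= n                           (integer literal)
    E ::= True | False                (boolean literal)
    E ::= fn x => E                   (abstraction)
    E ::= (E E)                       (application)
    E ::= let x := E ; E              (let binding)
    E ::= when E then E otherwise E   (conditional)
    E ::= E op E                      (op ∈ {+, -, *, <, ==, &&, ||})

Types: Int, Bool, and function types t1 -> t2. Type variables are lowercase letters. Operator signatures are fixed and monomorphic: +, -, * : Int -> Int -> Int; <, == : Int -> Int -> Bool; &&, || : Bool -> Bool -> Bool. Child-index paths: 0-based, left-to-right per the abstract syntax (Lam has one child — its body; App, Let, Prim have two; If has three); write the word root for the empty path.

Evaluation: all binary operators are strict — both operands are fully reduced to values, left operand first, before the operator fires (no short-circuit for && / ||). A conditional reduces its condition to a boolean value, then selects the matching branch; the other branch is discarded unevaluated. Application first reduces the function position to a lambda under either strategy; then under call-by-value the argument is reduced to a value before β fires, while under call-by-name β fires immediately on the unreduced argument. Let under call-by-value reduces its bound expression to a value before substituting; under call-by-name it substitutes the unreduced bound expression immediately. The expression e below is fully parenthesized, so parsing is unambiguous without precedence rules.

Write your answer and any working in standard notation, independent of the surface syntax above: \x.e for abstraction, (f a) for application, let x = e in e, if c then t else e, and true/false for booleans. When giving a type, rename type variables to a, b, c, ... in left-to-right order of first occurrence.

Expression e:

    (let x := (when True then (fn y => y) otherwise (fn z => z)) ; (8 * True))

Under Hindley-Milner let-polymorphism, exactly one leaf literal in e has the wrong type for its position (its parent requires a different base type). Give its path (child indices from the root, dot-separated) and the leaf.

Answer: 1.1 : true

Derivation:
  unify Bool ~ Bool
y : a
\y._ : a -> a
z : b
\z._ : b -> b
  unify a -> a ~ b -> b
  unify a ~ b
  unify b ~ b
let x : forall. b -> b
  unify Int ~ Int
  unify Bool ~ Int
  FAIL: mismatch Bool ~ Int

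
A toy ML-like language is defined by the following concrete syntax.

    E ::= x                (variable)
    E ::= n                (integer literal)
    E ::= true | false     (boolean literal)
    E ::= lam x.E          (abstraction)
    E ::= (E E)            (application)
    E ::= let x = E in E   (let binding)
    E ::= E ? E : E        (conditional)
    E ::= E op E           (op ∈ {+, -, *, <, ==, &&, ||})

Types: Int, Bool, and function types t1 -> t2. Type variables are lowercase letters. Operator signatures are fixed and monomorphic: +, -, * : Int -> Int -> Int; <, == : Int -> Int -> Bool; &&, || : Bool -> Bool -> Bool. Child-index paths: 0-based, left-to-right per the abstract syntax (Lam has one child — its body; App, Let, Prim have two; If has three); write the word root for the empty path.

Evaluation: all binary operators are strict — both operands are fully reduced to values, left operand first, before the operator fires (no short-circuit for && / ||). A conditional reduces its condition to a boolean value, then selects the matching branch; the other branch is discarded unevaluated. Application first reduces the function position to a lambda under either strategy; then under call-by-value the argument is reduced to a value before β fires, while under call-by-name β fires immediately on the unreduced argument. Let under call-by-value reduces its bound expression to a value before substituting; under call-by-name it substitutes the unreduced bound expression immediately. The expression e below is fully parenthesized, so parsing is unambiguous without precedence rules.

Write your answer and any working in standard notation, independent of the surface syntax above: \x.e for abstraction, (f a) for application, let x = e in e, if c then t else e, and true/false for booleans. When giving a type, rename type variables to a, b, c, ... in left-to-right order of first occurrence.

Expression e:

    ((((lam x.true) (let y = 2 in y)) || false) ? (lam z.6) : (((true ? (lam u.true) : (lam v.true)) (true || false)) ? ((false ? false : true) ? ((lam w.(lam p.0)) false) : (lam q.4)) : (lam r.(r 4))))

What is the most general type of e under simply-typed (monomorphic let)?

Answer: (Int -> Int) -> Int

Trace:
\x._ : a -> Bool
let y : Int
y : Int
  unify a -> Bool ~ Int -> b
  unify a ~ Int
  unify Bool ~ b
_ _ : Bool
  unify Bool ~ Bool
  unify Bool ~ Bool
  unify Bool ~ Bool
\z._ : c -> Int
  unify Bool ~ Bool
\u._ : d -> Bool
\v._ : e -> Bool
  unify d -> Bool ~ e -> Bool
  unify d ~ e
  unify Bool ~ Bool
  unify Bool ~ Bool
  unify Bool ~ Bool
  unify e -> Bool ~ Bool -> f
  unify e ~ Bool
  unify Bool ~ f
_ _ : Bool
  unify Bool ~ Bool
  unify Bool ~ Bool
  unify Bool ~ Bool
  unify Bool ~ Bool
\p._ : h -> Int
\w._ : g -> h -> Int
  unify g -> h -> Int ~ Bool -> i
  unify g ~ Bool
  unify h -> Int ~ i
_ _ : h -> Int
\q._ : j -> Int
  unify h -> Int ~ j -> Int
  unify h ~ j
  unify Int ~ Int
r : k
  unify k ~ Int -> l
_ _ : l
\r._ : (Int -> l) -> l
  unify j -> Int ~ (Int -> l) -> l
  unify j ~ Int -> l
  unify Int ~ l
  unify c -> Int ~ (Int -> Int) -> Int
  unify c ~ Int -> Int
  unify Int ~ Int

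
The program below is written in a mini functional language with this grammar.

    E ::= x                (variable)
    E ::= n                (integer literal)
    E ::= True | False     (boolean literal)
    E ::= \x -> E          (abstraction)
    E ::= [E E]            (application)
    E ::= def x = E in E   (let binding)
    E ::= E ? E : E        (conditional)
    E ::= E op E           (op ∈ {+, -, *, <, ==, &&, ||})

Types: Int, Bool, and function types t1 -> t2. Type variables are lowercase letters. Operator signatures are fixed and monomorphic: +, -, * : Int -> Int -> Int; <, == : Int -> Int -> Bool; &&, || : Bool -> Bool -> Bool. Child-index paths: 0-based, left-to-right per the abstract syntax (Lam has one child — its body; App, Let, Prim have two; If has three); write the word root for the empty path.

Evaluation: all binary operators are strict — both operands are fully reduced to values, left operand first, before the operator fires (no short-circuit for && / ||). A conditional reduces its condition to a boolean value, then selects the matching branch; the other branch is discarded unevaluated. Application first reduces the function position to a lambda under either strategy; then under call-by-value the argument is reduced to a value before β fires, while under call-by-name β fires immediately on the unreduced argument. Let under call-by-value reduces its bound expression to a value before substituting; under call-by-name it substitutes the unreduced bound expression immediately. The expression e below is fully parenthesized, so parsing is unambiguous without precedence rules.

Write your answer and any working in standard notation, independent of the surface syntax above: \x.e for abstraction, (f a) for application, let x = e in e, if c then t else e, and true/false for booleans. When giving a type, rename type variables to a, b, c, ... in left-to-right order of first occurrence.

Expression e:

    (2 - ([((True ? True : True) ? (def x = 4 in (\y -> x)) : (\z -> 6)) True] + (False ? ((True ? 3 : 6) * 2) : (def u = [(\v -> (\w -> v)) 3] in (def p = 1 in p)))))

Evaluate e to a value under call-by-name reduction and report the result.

Working:
step 0: (2 - (((if (if true then true else true) then (let x = 4 in (\y.x)) else (\z.6)) true) + (if false then ((if true then 3 else 6) * 2) else (let u = ((\v.(\w.v)) 3) in (let p = 1 in p)))))
step 1: [if@1.0.0.0] (2 - (((if true then (let x = 4 in (\y.x)) else (\z.6)) true) + (if false then ((if true then 3 else 6) * 2) else (let u = ((\v.(\w.v)) 3) in (let p = 1 in p)))))
step 2: [if@1.0.0] (2 - (((let x = 4 in (\y.x)) true) + (if false then ((if true then 3 else 6) * 2) else (let u = ((\v.(\w.v)) 3) in (let p = 1 in p)))))
step 3: [let@1.0.0] (2 - (((\y.4) true) + (if false then ((if true then 3 else 6) * 2) else (let u = ((\v.(\w.v)) 3) in (let p = 1 in p)))))
step 4: [beta@1.0] (2 - (4 + (if false then ((if true then 3 else 6) * 2) else (let u = ((\v.(\w.v)) 3) in (let p = 1 in p)))))
step 5: [if@1.1] (2 - (4 + (let u = ((\v.(\w.v)) 3) in (let p = 1 in p))))
step 6: [let@1.1] (2 - (4 + (let p = 1 in p)))
step 7: [let@1.1] (2 - (4 + 1))
step 8: [delta@1] (2 - 5)
step 9: [delta@root] -3

Answer: -3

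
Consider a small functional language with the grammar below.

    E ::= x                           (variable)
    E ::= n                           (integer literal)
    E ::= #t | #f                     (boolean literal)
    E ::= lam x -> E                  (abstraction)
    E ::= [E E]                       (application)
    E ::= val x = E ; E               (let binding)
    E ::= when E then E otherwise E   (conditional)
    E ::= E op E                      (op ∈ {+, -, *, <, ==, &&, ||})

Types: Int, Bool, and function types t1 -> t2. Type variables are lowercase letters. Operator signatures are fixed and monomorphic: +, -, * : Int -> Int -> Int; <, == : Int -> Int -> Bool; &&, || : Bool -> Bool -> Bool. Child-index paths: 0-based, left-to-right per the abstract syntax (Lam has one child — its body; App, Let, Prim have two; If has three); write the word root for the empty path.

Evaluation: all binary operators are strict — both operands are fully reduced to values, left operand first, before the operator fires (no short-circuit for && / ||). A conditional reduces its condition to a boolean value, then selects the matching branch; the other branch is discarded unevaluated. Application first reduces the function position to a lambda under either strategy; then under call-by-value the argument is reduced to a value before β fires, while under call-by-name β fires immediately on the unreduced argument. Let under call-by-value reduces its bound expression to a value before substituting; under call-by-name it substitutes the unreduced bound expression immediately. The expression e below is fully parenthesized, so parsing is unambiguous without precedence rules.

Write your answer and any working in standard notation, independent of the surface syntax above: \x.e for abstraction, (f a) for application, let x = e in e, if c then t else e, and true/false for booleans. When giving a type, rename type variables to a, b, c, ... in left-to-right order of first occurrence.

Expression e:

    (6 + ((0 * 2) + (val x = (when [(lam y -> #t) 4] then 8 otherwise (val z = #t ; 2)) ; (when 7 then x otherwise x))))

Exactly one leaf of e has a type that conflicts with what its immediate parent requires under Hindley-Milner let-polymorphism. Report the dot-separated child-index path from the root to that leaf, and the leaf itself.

Working:
  unify Int ~ Int
  unify Int ~ Int
  unify Int ~ Int
  unify Int ~ Int
\y._ : a -> Bool
  unify a -> Bool ~ Int -> b
  unify a ~ Int
  unify Bool ~ b
_ _ : Bool
  unify Bool ~ Bool
let z : Bool
  unify Int ~ Int
let x : Int
  unify Int ~ Bool
  FAIL: mismatch Int ~ Bool

Answer: 1.1.1.0 : 7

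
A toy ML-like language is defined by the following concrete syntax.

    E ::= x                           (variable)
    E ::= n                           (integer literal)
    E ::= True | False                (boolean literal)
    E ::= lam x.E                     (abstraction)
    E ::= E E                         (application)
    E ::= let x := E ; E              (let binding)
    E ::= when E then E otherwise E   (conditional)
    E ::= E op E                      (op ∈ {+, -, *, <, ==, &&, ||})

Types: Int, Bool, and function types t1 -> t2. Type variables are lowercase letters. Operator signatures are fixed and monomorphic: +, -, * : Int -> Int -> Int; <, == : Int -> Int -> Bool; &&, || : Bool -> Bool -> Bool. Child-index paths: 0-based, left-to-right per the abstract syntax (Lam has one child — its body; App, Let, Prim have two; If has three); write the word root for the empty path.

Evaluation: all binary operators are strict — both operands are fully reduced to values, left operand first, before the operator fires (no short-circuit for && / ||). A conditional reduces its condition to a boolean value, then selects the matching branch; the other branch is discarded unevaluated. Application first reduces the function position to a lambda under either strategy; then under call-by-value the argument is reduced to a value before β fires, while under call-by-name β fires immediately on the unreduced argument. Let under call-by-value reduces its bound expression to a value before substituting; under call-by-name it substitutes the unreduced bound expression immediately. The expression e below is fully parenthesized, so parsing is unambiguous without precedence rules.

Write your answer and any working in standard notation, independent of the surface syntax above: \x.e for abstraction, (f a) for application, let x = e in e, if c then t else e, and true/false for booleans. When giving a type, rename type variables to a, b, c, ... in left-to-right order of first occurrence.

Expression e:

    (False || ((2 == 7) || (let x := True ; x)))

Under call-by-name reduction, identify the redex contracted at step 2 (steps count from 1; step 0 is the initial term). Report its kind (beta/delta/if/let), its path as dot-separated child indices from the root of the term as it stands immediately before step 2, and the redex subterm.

Trace:
step 0: (false || ((2 == 7) || (let x = true in x)))
step 1: [delta@1.0] (false || (false || (let x = true in x)))
step 2: [let@1.1] (false || (false || true))

Answer: let at 1.1 : (let x = true in x)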